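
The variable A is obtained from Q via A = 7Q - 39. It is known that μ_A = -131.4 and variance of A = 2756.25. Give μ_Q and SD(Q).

μ_Q = -13.2, SD(Q) = 7.5

From A = 7Q - 39: μ_A = a·μ_Q + b, so μ_Q = (μ_A − b)/a = (-131.4 − (-39))/7 = -13.2.
SD(A) = √2756.25 = 52.5.
SD(A) = |a|·SD(Q), so SD(Q) = 52.5/|7| = 7.5.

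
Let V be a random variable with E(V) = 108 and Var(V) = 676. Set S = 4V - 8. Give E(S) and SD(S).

E(S) = 424, SD(S) = 104

S = 4V - 8 is linear with a = 4, b = -8.
E(S) = a·E(V) + b = 4·108 + (-8) = 424.
SD(V) = √676 = 26.
SD(S) = |a|·SD(V) = |4|·26 = 104.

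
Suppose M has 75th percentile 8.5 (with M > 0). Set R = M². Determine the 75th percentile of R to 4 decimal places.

M² is increasing, so P_{75}(R) = g(P_{75}(M)) = 72.25.

75th percentile of R = 72.25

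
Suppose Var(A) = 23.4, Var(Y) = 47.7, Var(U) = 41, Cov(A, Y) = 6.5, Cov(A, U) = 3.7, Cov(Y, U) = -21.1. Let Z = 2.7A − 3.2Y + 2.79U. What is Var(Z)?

Var(Z) = 1298.3679

Var(Z) = a²·Var(A) + b²·Var(Y) + c²·Var(U) + 2ab·Cov(A, Y) + 2ac·Cov(A, U) + 2bc·Cov(Y, U), with a = 2.7, b = -3.2, c = 2.79.
= 170.586 + 488.448 + 319.1481 + (-112.32) + 55.7442 + 376.7616
= 1298.3679.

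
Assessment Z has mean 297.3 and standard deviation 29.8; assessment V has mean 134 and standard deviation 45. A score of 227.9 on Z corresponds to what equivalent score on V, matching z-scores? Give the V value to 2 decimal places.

V = 29.20

z = (227.9 − 297.3)/29.8 ≈ -2.3289.
V = 134 + z·45 = 134 + (227.9 − 297.3)·45/29.8 ≈ 29.20.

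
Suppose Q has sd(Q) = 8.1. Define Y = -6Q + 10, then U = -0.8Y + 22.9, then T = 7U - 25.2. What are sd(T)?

sd(Y) = |-6|·8.1 = 48.6.
sd(U) = |-0.8|·48.6 = 38.88.
sd(T) = |7|·38.88 = 272.16.

sd(T) = 272.16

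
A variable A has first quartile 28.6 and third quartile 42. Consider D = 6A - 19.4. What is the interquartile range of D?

IQR(D) = 80.4

IQR of A = Q3 − Q1 = 42 − 28.6 = 13.4.
Under D = aA + b, IQR(D) = |a|·IQR(A) = |6|·13.4 = 80.4 (shifts cancel; spread scales by |a|).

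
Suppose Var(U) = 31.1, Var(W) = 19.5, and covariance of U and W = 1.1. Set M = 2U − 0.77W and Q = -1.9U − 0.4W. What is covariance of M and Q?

covariance of M and Q = -111.4447

By bilinearity, covariance of M and Q = ac·Var(U) + bd·Var(W) + (ad+bc)·covariance of U and W, with a=2, b=-0.77, c=-1.9, d=-0.4.
ac·Var(U) = 2·(-1.9)·31.1 = -118.18
bd·Var(W) = (-0.77)·(-0.4)·19.5 = 6.006
(ad+bc)·covariance of U and W = (0.663)·1.1 = 0.7293
covariance of M and Q = -118.18 + 6.006 + 0.7293 = -111.4447.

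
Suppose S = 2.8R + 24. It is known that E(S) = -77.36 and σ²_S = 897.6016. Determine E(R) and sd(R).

From S = 2.8R + 24: E(S) = a·E(R) + b, so E(R) = (E(S) − b)/a = (-77.36 − 24)/2.8 = -36.2.
sd(S) = √897.6016 = 29.96.
sd(S) = |a|·sd(R), so sd(R) = 29.96/|2.8| = 10.7.

E(R) = -36.2, sd(R) = 10.7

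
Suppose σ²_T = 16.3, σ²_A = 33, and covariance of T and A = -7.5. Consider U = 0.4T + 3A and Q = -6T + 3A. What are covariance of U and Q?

By bilinearity, covariance of U and Q = ac·σ²_T + bd·σ²_A + (ad+bc)·covariance of T and A, with a=0.4, b=3, c=-6, d=3.
ac·σ²_T = 0.4·(-6)·16.3 = -39.12
bd·σ²_A = 3·3·33 = 297
(ad+bc)·covariance of T and A = (-16.8)·(-7.5) = 126
covariance of U and Q = -39.12 + 297 + 126 = 383.88.

covariance of U and Q = 383.88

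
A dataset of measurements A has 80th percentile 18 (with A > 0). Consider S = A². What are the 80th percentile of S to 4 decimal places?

A² is increasing, so P_{80}(S) = g(P_{80}(A)) = 324.

80th percentile of S = 324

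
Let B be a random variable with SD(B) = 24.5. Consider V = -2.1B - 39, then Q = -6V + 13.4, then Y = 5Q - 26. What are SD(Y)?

SD(V) = |-2.1|·24.5 = 51.45.
SD(Q) = |-6|·51.45 = 308.7.
SD(Y) = |5|·308.7 = 1543.5.

SD(Y) = 1543.5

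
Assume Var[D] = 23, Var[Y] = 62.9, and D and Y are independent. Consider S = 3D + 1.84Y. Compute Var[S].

Var[S] = a²·Var[D] + b²·Var[Y] + 2ab·covariance of D and Y with a = 3, b = 1.84.
Independence gives covariance of D and Y = 0.
= 3²·23 + 1.84²·62.9 + 2·3·1.84·0
= 207 + 212.95424 + 0 = 419.95424.

Var[S] = 419.95424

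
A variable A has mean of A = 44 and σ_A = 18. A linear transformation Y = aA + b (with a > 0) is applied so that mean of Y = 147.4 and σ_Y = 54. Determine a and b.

a = 3, b = 15.4

σ_Y = a·σ_A (a > 0), so a = 54/18 = 3.
mean of Y = a·mean of A + b, so b = 147.4 − 3·44 = 15.4.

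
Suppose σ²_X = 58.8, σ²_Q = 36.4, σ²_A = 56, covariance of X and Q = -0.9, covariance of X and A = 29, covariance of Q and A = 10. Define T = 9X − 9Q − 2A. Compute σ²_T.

σ²_T = 7397

σ²_T = a²·σ²_X + b²·σ²_Q + c²·σ²_A + 2ab·covariance of X and Q + 2ac·covariance of X and A + 2bc·covariance of Q and A, with a = 9, b = -9, c = -2.
= 4762.8 + 2948.4 + 224 + 145.8 + (-1044) + 360
= 7397.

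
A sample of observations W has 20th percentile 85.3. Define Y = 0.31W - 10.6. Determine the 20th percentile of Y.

Since a = 0.31 > 0 the transformation is increasing, so the 20th percentile of Y = a·(P_{20} of W) + b = 0.31·85.3 + (-10.6) = 15.843.

20th percentile of Y = 15.843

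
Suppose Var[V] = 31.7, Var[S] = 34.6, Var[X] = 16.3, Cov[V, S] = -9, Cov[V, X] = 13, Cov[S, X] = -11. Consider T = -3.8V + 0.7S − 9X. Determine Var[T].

Var[T] = a²·Var[V] + b²·Var[S] + c²·Var[X] + 2ab·Cov[V, S] + 2ac·Cov[V, X] + 2bc·Cov[S, X], with a = -3.8, b = 0.7, c = -9.
= 457.748 + 16.954 + 1320.3 + 47.88 + 889.2 + 138.6
= 2870.682.

Var[T] = 2870.682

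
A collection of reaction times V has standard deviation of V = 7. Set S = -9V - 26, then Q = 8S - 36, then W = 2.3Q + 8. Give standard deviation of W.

standard deviation of S = |-9|·7 = 63.
standard deviation of Q = |8|·63 = 504.
standard deviation of W = |2.3|·504 = 1159.2.

standard deviation of W = 1159.2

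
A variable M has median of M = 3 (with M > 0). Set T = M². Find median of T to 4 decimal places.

median of T = 9

M² is monotone on this domain, so median of T = square(3) = 9.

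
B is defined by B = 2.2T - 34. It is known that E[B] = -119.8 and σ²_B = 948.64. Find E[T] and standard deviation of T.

From B = 2.2T - 34: E[B] = a·E[T] + b, so E[T] = (E[B] − b)/a = (-119.8 − (-34))/2.2 = -39.
standard deviation of B = √948.64 = 30.8.
standard deviation of B = |a|·standard deviation of T, so standard deviation of T = 30.8/|2.2| = 14.

E[T] = -39, standard deviation of T = 14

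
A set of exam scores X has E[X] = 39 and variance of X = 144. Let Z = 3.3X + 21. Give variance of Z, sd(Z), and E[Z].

variance of Z = 1568.16, sd(Z) = 39.6, E[Z] = 149.7

Z = 3.3X + 21 is linear with a = 3.3, b = 21.
variance of Z = a²·variance of X = 3.3²·144 = 1568.16 (the additive constant 21 does not affect variance).
sd(X) = √144 = 12.
sd(Z) = |a|·sd(X) = |3.3|·12 = 39.6.
E[Z] = a·E[X] + b = 3.3·39 + 21 = 149.7.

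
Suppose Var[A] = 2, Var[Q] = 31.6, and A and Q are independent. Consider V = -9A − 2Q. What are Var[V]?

Var[V] = a²·Var[A] + b²·Var[Q] + 2ab·Cov[A, Q] with a = -9, b = -2.
Independence gives Cov[A, Q] = 0.
= (-9)²·2 + (-2)²·31.6 + 2·(-9)·(-2)·0
= 162 + 126.4 + 0 = 288.4.

Var[V] = 288.4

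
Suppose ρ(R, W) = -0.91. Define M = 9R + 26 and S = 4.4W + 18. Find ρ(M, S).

ρ(M, S) = -0.91

Linear rescalings preserve correlation up to sign; here the slopes 9 and 4.4 have the same sign, so ρ(M, S) = ρ(R, W) = -0.91.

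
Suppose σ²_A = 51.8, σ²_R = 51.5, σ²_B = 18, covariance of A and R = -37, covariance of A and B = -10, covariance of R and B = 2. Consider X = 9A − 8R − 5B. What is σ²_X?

σ²_X = 14329.8

σ²_X = a²·σ²_A + b²·σ²_R + c²·σ²_B + 2ab·covariance of A and R + 2ac·covariance of A and B + 2bc·covariance of R and B, with a = 9, b = -8, c = -5.
= 4195.8 + 3296 + 450 + 5328 + 900 + 160
= 14329.8.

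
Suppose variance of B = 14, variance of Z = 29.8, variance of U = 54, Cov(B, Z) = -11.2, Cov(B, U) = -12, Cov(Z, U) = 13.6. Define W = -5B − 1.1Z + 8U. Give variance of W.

variance of W = 4439.498

variance of W = a²·variance of B + b²·variance of Z + c²·variance of U + 2ab·Cov(B, Z) + 2ac·Cov(B, U) + 2bc·Cov(Z, U), with a = -5, b = -1.1, c = 8.
= 350 + 36.058 + 3456 + (-123.2) + 960 + (-239.36)
= 4439.498.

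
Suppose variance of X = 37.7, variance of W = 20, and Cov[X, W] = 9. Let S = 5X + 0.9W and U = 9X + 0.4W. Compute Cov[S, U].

Cov[S, U] = 1794.6

By bilinearity, Cov[S, U] = ac·variance of X + bd·variance of W + (ad+bc)·Cov[X, W], with a=5, b=0.9, c=9, d=0.4.
ac·variance of X = 5·9·37.7 = 1696.5
bd·variance of W = 0.9·0.4·20 = 7.2
(ad+bc)·Cov[X, W] = (10.1)·9 = 90.9
Cov[S, U] = 1696.5 + 7.2 + 90.9 = 1794.6.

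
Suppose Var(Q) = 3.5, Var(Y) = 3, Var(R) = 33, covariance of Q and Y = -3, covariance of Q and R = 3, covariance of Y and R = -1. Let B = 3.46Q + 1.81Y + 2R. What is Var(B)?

Var(B) = 180.4333

Var(B) = a²·Var(Q) + b²·Var(Y) + c²·Var(R) + 2ab·covariance of Q and Y + 2ac·covariance of Q and R + 2bc·covariance of Y and R, with a = 3.46, b = 1.81, c = 2.
= 41.9006 + 9.8283 + 132 + (-37.5756) + 41.52 + (-7.24)
= 180.4333.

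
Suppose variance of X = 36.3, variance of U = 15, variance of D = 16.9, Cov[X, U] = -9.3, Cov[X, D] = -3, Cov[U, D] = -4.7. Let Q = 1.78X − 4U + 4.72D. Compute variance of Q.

variance of Q = a²·variance of X + b²·variance of U + c²·variance of D + 2ab·Cov[X, U] + 2ac·Cov[X, D] + 2bc·Cov[U, D], with a = 1.78, b = -4, c = 4.72.
= 115.01292 + 240 + 376.50496 + 132.432 + (-50.4096) + 177.472
= 991.01228.

variance of Q = 991.01228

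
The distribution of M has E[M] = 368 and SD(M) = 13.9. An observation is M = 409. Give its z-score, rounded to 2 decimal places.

z = 2.95

z = (M − E[M]) / SD(M) = (409 − 368) / 13.9 ≈ 2.95.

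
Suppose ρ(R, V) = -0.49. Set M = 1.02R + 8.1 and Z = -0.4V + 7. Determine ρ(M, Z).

Linear rescalings preserve |correlation|; the slopes 1.02 and -0.4 have opposite signs, so the correlation flips sign: ρ(M, Z) = −ρ(R, V) = 0.49.

ρ(M, Z) = 0.49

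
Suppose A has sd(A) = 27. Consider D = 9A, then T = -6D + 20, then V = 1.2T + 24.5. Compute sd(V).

sd(D) = |9|·27 = 243.
sd(T) = |-6|·243 = 1458.
sd(V) = |1.2|·1458 = 1749.6.

sd(V) = 1749.6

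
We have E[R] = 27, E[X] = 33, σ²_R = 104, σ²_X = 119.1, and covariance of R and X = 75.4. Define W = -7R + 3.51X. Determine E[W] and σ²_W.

E[W] = (-7)·E[R] + 3.51·E[X] = (-7)·27 + 3.51·33 = -73.17.
σ²_W = a²·σ²_R + b²·σ²_X + 2ab·covariance of R and X with a = -7, b = 3.51.
= (-7)²·104 + 3.51²·119.1 + 2·(-7)·3.51·75.4
= 5096 + 1467.32391 + (-3705.156) = 2858.16791.

E[W] = -73.17, σ²_W = 2858.16791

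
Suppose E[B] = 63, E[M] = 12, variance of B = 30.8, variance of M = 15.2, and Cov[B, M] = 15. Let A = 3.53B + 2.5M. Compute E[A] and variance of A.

E[A] = 252.39, variance of A = 743.54572

E[A] = 3.53·E[B] + 2.5·E[M] = 3.53·63 + 2.5·12 = 252.39.
variance of A = a²·variance of B + b²·variance of M + 2ab·Cov[B, M] with a = 3.53, b = 2.5.
= 3.53²·30.8 + 2.5²·15.2 + 2·3.53·2.5·15
= 383.79572 + 95 + 264.75 = 743.54572.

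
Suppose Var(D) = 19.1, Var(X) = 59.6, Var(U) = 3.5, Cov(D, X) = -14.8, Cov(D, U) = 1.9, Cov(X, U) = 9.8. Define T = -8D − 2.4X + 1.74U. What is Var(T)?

Var(T) = a²·Var(D) + b²·Var(X) + c²·Var(U) + 2ab·Cov(D, X) + 2ac·Cov(D, U) + 2bc·Cov(X, U), with a = -8, b = -2.4, c = 1.74.
= 1222.4 + 343.296 + 10.5966 + (-568.32) + (-52.896) + (-81.8496)
= 873.227.

Var(T) = 873.227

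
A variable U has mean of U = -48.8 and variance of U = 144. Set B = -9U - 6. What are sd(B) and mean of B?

B = -9U - 6 is linear with a = -9, b = -6.
sd(U) = √144 = 12.
sd(B) = |a|·sd(U) = |-9|·12 = 108.
mean of B = a·mean of U + b = (-9)·(-48.8) + (-6) = 433.2.

sd(B) = 108, mean of B = 433.2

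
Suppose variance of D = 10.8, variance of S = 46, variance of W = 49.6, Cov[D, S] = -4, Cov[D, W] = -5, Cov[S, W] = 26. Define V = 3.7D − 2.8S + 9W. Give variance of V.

variance of V = 2965.572

variance of V = a²·variance of D + b²·variance of S + c²·variance of W + 2ab·Cov[D, S] + 2ac·Cov[D, W] + 2bc·Cov[S, W], with a = 3.7, b = -2.8, c = 9.
= 147.852 + 360.64 + 4017.6 + 82.88 + (-333) + (-1310.4)
= 2965.572.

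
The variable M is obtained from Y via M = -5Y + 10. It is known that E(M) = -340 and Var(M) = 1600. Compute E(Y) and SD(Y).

E(Y) = 70, SD(Y) = 8

From M = -5Y + 10: E(M) = a·E(Y) + b, so E(Y) = (E(M) − b)/a = (-340 − 10)/(-5) = 70.
SD(M) = √1600 = 40.
SD(M) = |a|·SD(Y), so SD(Y) = 40/|-5| = 8.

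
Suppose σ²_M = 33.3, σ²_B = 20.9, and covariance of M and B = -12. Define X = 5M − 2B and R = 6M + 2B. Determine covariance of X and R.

By bilinearity, covariance of X and R = ac·σ²_M + bd·σ²_B + (ad+bc)·covariance of M and B, with a=5, b=-2, c=6, d=2.
ac·σ²_M = 5·6·33.3 = 999
bd·σ²_B = (-2)·2·20.9 = -83.6
(ad+bc)·covariance of M and B = (-2)·(-12) = 24
covariance of X and R = 999 + (-83.6) + 24 = 939.4.

covariance of X and R = 939.4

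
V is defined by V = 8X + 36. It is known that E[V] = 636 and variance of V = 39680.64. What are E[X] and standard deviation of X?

E[X] = 75, standard deviation of X = 24.9

From V = 8X + 36: E[V] = a·E[X] + b, so E[X] = (E[V] − b)/a = (636 − 36)/8 = 75.
standard deviation of V = √39680.64 = 199.2.
standard deviation of V = |a|·standard deviation of X, so standard deviation of X = 199.2/|8| = 24.9.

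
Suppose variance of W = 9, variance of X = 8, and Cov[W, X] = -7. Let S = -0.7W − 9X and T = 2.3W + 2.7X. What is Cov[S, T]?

Cov[S, T] = -50.76

By bilinearity, Cov[S, T] = ac·variance of W + bd·variance of X + (ad+bc)·Cov[W, X], with a=-0.7, b=-9, c=2.3, d=2.7.
ac·variance of W = (-0.7)·2.3·9 = -14.49
bd·variance of X = (-9)·2.7·8 = -194.4
(ad+bc)·Cov[W, X] = (-22.59)·(-7) = 158.13
Cov[S, T] = -14.49 + (-194.4) + 158.13 = -50.76.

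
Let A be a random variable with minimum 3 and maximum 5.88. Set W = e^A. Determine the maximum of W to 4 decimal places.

max(W) = 357.8092

e^A is increasing on this domain, so max(W) comes from max(A) = 5.88: max(W) = exp(5.88) ≈ 357.8092.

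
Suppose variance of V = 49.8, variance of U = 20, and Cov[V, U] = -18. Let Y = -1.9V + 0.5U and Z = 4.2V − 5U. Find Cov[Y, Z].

By bilinearity, Cov[Y, Z] = ac·variance of V + bd·variance of U + (ad+bc)·Cov[V, U], with a=-1.9, b=0.5, c=4.2, d=-5.
ac·variance of V = (-1.9)·4.2·49.8 = -397.404
bd·variance of U = 0.5·(-5)·20 = -50
(ad+bc)·Cov[V, U] = (11.6)·(-18) = -208.8
Cov[Y, Z] = -397.404 + (-50) + (-208.8) = -656.204.

Cov[Y, Z] = -656.204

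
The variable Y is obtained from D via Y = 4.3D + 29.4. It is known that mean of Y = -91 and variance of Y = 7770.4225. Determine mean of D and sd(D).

From Y = 4.3D + 29.4: mean of Y = a·mean of D + b, so mean of D = (mean of Y − b)/a = (-91 − 29.4)/4.3 = -28.
sd(Y) = √7770.4225 = 88.15.
sd(Y) = |a|·sd(D), so sd(D) = 88.15/|4.3| = 20.5.

mean of D = -28, sd(D) = 20.5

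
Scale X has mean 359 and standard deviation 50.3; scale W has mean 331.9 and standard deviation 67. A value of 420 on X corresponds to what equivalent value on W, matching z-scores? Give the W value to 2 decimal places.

z = (420 − 359)/50.3 ≈ 1.2127.
W = 331.9 + z·67 = 331.9 + (420 − 359)·67/50.3 ≈ 413.15.

W = 413.15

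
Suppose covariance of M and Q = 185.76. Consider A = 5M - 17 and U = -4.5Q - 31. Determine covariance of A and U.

covariance of A and U = a·c·covariance of M and Q = 5·(-4.5)·185.76 = -4179.6. Additive constants drop out.

covariance of A and U = -4179.6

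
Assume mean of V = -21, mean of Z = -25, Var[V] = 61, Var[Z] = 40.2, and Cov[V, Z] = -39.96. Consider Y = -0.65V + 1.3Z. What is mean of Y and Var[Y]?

mean of Y = -18.85, Var[Y] = 161.2429

mean of Y = (-0.65)·mean of V + 1.3·mean of Z = (-0.65)·(-21) + 1.3·(-25) = -18.85.
Var[Y] = a²·Var[V] + b²·Var[Z] + 2ab·Cov[V, Z] with a = -0.65, b = 1.3.
= (-0.65)²·61 + 1.3²·40.2 + 2·(-0.65)·1.3·(-39.96)
= 25.7725 + 67.938 + 67.5324 = 161.2429.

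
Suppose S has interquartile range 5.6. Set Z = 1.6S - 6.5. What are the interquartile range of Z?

Under Z = aS + b, IQR(Z) = |a|·IQR(S) = |1.6|·5.6 = 8.96 (shifts cancel; spread scales by |a|).

IQR(Z) = 8.96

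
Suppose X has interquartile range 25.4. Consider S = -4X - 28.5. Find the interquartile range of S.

IQR(S) = 101.6

Under S = aX + b, IQR(S) = |a|·IQR(X) = |-4|·25.4 = 101.6 (shifts cancel; spread scales by |a|).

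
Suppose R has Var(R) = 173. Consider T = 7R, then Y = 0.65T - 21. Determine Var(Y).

Var(T) = 7²·173 = 8477.
Var(Y) = 0.65²·8477 = 3581.5325.

Var(Y) = 3581.5325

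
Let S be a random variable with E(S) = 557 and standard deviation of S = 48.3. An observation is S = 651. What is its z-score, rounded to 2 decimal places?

z = (S − E(S)) / standard deviation of S = (651 − 557) / 48.3 ≈ 1.95.

z = 1.95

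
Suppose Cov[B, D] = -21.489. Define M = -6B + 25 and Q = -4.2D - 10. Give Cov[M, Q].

Cov[M, Q] = a·c·Cov[B, D] = (-6)·(-4.2)·(-21.489) = -541.5228. Additive constants drop out.

Cov[M, Q] = -541.5228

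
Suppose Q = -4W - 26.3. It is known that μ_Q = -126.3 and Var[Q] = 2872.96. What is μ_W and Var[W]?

From Q = -4W - 26.3: μ_Q = a·μ_W + b, so μ_W = (μ_Q − b)/a = (-126.3 − (-26.3))/(-4) = 25.
Var[Q] = a²·Var[W], so Var[W] = 2872.96/(-4)² = 179.56.

μ_W = 25, Var[W] = 179.56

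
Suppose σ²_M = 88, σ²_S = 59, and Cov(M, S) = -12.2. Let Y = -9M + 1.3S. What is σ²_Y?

σ²_Y = 7513.19

σ²_Y = a²·σ²_M + b²·σ²_S + 2ab·Cov(M, S) with a = -9, b = 1.3.
= (-9)²·88 + 1.3²·59 + 2·(-9)·1.3·(-12.2)
= 7128 + 99.71 + 285.48 = 7513.19.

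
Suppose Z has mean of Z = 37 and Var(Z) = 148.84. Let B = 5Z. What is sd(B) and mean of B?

sd(B) = 61, mean of B = 185

B = 5Z is linear with a = 5, b = 0.
sd(Z) = √148.84 = 12.2.
sd(B) = |a|·sd(Z) = |5|·12.2 = 61.
mean of B = a·mean of Z + b = 5·37 = 185.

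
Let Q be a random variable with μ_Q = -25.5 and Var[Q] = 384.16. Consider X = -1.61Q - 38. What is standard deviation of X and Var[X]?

X = -1.61Q - 38 is linear with a = -1.61, b = -38.
standard deviation of Q = √384.16 = 19.6.
standard deviation of X = |a|·standard deviation of Q = |-1.61|·19.6 = 31.556.
Var[X] = a²·Var[Q] = (-1.61)²·384.16 = 995.781136 (the additive constant -38 does not affect variance).

standard deviation of X = 31.556, Var[X] = 995.781136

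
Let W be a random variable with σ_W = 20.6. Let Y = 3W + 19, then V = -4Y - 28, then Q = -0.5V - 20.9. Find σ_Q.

σ_Y = |3|·20.6 = 61.8.
σ_V = |-4|·61.8 = 247.2.
σ_Q = |-0.5|·247.2 = 123.6.

σ_Q = 123.6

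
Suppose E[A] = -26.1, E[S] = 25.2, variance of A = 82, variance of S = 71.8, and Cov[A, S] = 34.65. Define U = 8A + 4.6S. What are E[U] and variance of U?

E[U] = -92.88, variance of U = 9317.528

E[U] = 8·E[A] + 4.6·E[S] = 8·(-26.1) + 4.6·25.2 = -92.88.
variance of U = a²·variance of A + b²·variance of S + 2ab·Cov[A, S] with a = 8, b = 4.6.
= 8²·82 + 4.6²·71.8 + 2·8·4.6·34.65
= 5248 + 1519.288 + 2550.24 = 9317.528.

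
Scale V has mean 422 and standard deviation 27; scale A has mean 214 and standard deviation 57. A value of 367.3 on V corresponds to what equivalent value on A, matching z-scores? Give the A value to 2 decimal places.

A = 98.52

z = (367.3 − 422)/27 ≈ -2.0259.
A = 214 + z·57 = 214 + (367.3 − 422)·57/27 ≈ 98.52.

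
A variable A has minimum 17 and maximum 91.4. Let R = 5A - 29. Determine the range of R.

Range(R) = 372

Range of A = 91.4 − 17 = 74.4.
Range(R) = |a|·Range(A) = |5|·74.4 = 372.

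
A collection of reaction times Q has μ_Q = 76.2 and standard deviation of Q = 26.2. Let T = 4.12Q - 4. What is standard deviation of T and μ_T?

standard deviation of T = 107.944, μ_T = 309.944

T = 4.12Q - 4 is linear with a = 4.12, b = -4.
standard deviation of T = |a|·standard deviation of Q = |4.12|·26.2 = 107.944.
μ_T = a·μ_Q + b = 4.12·76.2 + (-4) = 309.944.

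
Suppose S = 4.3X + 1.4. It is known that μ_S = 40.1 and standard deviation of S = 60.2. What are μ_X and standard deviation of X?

μ_X = 9, standard deviation of X = 14

From S = 4.3X + 1.4: μ_S = a·μ_X + b, so μ_X = (μ_S − b)/a = (40.1 − 1.4)/4.3 = 9.
standard deviation of S = |a|·standard deviation of X, so standard deviation of X = 60.2/|4.3| = 14.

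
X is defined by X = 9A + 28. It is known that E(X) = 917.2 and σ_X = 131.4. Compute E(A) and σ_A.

E(A) = 98.8, σ_A = 14.6

From X = 9A + 28: E(X) = a·E(A) + b, so E(A) = (E(X) − b)/a = (917.2 − 28)/9 = 98.8.
σ_X = |a|·σ_A, so σ_A = 131.4/|9| = 14.6.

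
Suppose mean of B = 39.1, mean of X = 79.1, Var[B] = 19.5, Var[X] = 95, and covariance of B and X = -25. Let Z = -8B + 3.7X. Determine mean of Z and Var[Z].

mean of Z = (-8)·mean of B + 3.7·mean of X = (-8)·39.1 + 3.7·79.1 = -20.13.
Var[Z] = a²·Var[B] + b²·Var[X] + 2ab·covariance of B and X with a = -8, b = 3.7.
= (-8)²·19.5 + 3.7²·95 + 2·(-8)·3.7·(-25)
= 1248 + 1300.55 + 1480 = 4028.55.

mean of Z = -20.13, Var[Z] = 4028.55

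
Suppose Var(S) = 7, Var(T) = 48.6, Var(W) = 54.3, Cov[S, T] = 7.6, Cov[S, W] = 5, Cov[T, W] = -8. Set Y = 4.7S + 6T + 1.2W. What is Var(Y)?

Var(Y) = a²·Var(S) + b²·Var(T) + c²·Var(W) + 2ab·Cov[S, T] + 2ac·Cov[S, W] + 2bc·Cov[T, W], with a = 4.7, b = 6, c = 1.2.
= 154.63 + 1749.6 + 78.192 + 428.64 + 56.4 + (-115.2)
= 2352.262.

Var(Y) = 2352.262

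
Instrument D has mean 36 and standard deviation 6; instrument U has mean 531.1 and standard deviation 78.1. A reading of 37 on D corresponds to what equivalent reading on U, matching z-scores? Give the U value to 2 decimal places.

z = (37 − 36)/6 ≈ 0.1667.
U = 531.1 + z·78.1 = 531.1 + (37 − 36)·78.1/6 ≈ 544.12.

U = 544.12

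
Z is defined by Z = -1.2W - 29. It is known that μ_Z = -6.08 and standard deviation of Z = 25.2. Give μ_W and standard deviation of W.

μ_W = -19.1, standard deviation of W = 21

From Z = -1.2W - 29: μ_Z = a·μ_W + b, so μ_W = (μ_Z − b)/a = (-6.08 − (-29))/(-1.2) = -19.1.
standard deviation of Z = |a|·standard deviation of W, so standard deviation of W = 25.2/|-1.2| = 21.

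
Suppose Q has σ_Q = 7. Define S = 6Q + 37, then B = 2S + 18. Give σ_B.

σ_B = 84

σ_S = |6|·7 = 42.
σ_B = |2|·42 = 84.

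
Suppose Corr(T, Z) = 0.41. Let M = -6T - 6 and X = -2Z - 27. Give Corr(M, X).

Corr(M, X) = 0.41

Linear rescalings preserve correlation up to sign; here the slopes -6 and -2 have the same sign, so Corr(M, X) = Corr(T, Z) = 0.41.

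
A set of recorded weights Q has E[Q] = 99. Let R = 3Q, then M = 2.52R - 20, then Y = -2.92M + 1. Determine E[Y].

E[Y] = -2126.0448

E[R] = 3·99 = 297.
E[M] = 2.52·297 + (-20) = 728.44.
E[Y] = (-2.92)·728.44 + 1 = -2126.0448.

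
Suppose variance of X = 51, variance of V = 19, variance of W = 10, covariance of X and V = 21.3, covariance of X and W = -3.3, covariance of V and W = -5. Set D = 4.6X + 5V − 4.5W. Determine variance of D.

variance of D = a²·variance of X + b²·variance of V + c²·variance of W + 2ab·covariance of X and V + 2ac·covariance of X and W + 2bc·covariance of V and W, with a = 4.6, b = 5, c = -4.5.
= 1079.16 + 475 + 202.5 + 979.8 + 136.62 + 225
= 3098.08.

variance of D = 3098.08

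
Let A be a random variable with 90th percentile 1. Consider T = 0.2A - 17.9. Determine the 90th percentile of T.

Since a = 0.2 > 0 the transformation is increasing, so the 90th percentile of T = a·(P_{90} of A) + b = 0.2·1 + (-17.9) = -17.7.

90th percentile of T = -17.7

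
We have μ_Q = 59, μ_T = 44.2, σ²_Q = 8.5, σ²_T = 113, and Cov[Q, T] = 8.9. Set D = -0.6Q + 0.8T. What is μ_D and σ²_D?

μ_D = (-0.6)·μ_Q + 0.8·μ_T = (-0.6)·59 + 0.8·44.2 = -0.04.
σ²_D = a²·σ²_Q + b²·σ²_T + 2ab·Cov[Q, T] with a = -0.6, b = 0.8.
= (-0.6)²·8.5 + 0.8²·113 + 2·(-0.6)·0.8·8.9
= 3.06 + 72.32 + (-8.544) = 66.836.

μ_D = -0.04, σ²_D = 66.836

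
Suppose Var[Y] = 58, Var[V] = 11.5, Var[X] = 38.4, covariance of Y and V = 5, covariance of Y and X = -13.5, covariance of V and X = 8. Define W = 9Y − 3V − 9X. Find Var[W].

Var[W] = a²·Var[Y] + b²·Var[V] + c²·Var[X] + 2ab·covariance of Y and V + 2ac·covariance of Y and X + 2bc·covariance of V and X, with a = 9, b = -3, c = -9.
= 4698 + 103.5 + 3110.4 + (-270) + 2187 + 432
= 10260.9.

Var[W] = 10260.9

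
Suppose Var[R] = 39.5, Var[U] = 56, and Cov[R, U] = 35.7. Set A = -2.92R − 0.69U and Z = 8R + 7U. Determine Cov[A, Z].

By bilinearity, Cov[A, Z] = ac·Var[R] + bd·Var[U] + (ad+bc)·Cov[R, U], with a=-2.92, b=-0.69, c=8, d=7.
ac·Var[R] = (-2.92)·8·39.5 = -922.72
bd·Var[U] = (-0.69)·7·56 = -270.48
(ad+bc)·Cov[R, U] = (-25.96)·35.7 = -926.772
Cov[A, Z] = -922.72 + (-270.48) + (-926.772) = -2119.972.

Cov[A, Z] = -2119.972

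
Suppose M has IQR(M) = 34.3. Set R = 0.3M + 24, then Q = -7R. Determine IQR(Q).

IQR(Q) = 72.03

IQR(R) = |0.3|·34.3 = 10.29.
IQR(Q) = |-7|·10.29 = 72.03.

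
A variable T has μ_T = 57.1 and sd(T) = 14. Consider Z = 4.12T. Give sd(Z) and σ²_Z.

sd(Z) = 57.68, σ²_Z = 3326.9824

Z = 4.12T is linear with a = 4.12, b = 0.
sd(Z) = |a|·sd(T) = |4.12|·14 = 57.68.
σ²_T = 14² = 196.
σ²_Z = a²·σ²_T = 4.12²·196 = 3326.9824.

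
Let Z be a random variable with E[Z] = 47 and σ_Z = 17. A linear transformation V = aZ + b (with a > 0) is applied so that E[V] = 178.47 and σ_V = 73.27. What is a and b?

a = 4.31, b = -24.1

σ_V = a·σ_Z (a > 0), so a = 73.27/17 = 4.31.
E[V] = a·E[Z] + b, so b = 178.47 − 4.31·47 = -24.1.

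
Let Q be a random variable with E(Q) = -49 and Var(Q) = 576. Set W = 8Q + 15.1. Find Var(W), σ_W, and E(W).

Var(W) = 36864, σ_W = 192, E(W) = -376.9

W = 8Q + 15.1 is linear with a = 8, b = 15.1.
Var(W) = a²·Var(Q) = 8²·576 = 36864 (the additive constant 15.1 does not affect variance).
σ_Q = √576 = 24.
σ_W = |a|·σ_Q = |8|·24 = 192.
E(W) = a·E(Q) + b = 8·(-49) + 15.1 = -376.9.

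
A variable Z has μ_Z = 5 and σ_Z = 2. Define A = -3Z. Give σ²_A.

A = -3Z is linear with a = -3, b = 0.
σ²_Z = 2² = 4.
σ²_A = a²·σ²_Z = (-3)²·4 = 36.

σ²_A = 36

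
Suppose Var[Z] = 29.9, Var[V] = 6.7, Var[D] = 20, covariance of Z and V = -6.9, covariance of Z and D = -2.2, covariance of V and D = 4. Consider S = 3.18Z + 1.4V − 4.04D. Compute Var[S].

Var[S] = a²·Var[Z] + b²·Var[V] + c²·Var[D] + 2ab·covariance of Z and V + 2ac·covariance of Z and D + 2bc·covariance of V and D, with a = 3.18, b = 1.4, c = -4.04.
= 302.36076 + 13.132 + 326.432 + (-61.4376) + 56.52768 + (-45.248)
= 591.76684.

Var[S] = 591.76684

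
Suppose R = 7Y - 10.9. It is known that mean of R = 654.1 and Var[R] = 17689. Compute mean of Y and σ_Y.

From R = 7Y - 10.9: mean of R = a·mean of Y + b, so mean of Y = (mean of R − b)/a = (654.1 − (-10.9))/7 = 95.
σ_R = √17689 = 133.
σ_R = |a|·σ_Y, so σ_Y = 133/|7| = 19.

mean of Y = 95, σ_Y = 19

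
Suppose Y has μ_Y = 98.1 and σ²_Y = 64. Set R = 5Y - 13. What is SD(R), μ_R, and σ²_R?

R = 5Y - 13 is linear with a = 5, b = -13.
SD(Y) = √64 = 8.
SD(R) = |a|·SD(Y) = |5|·8 = 40.
μ_R = a·μ_Y + b = 5·98.1 + (-13) = 477.5.
σ²_R = a²·σ²_Y = 5²·64 = 1600 (the additive constant -13 does not affect variance).

SD(R) = 40, μ_R = 477.5, σ²_R = 1600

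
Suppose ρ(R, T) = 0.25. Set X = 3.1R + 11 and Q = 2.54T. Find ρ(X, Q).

ρ(X, Q) = 0.25

Linear rescalings preserve correlation up to sign; here the slopes 3.1 and 2.54 have the same sign, so ρ(X, Q) = ρ(R, T) = 0.25.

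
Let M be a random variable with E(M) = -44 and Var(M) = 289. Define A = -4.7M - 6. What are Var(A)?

A = -4.7M - 6 is linear with a = -4.7, b = -6.
Var(A) = a²·Var(M) = (-4.7)²·289 = 6384.01 (the additive constant -6 does not affect variance).

Var(A) = 6384.01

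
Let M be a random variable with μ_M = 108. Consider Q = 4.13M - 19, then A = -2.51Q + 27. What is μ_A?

μ_Q = 4.13·108 + (-19) = 427.04.
μ_A = (-2.51)·427.04 + 27 = -1044.8704.

μ_A = -1044.8704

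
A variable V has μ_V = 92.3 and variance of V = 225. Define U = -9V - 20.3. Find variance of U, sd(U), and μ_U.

U = -9V - 20.3 is linear with a = -9, b = -20.3.
variance of U = a²·variance of V = (-9)²·225 = 18225 (the additive constant -20.3 does not affect variance).
sd(V) = √225 = 15.
sd(U) = |a|·sd(V) = |-9|·15 = 135.
μ_U = a·μ_V + b = (-9)·92.3 + (-20.3) = -851.

variance of U = 18225, sd(U) = 135, μ_U = -851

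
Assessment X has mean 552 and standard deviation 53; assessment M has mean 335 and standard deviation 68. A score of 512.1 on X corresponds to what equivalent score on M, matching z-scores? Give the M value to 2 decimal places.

z = (512.1 − 552)/53 ≈ -0.7528.
M = 335 + z·68 = 335 + (512.1 − 552)·68/53 ≈ 283.81.

M = 283.81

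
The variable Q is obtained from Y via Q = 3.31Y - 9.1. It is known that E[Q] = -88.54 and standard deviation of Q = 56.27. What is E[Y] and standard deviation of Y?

E[Y] = -24, standard deviation of Y = 17

From Q = 3.31Y - 9.1: E[Q] = a·E[Y] + b, so E[Y] = (E[Q] − b)/a = (-88.54 − (-9.1))/3.31 = -24.
standard deviation of Q = |a|·standard deviation of Y, so standard deviation of Y = 56.27/|3.31| = 17.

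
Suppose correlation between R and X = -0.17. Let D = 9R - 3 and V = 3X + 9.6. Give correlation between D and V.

correlation between D and V = -0.17

Linear rescalings preserve correlation up to sign; here the slopes 9 and 3 have the same sign, so correlation between D and V = correlation between R and X = -0.17.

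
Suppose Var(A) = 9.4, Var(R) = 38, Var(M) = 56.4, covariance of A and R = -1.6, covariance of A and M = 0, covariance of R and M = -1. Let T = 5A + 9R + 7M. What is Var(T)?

Var(T) = a²·Var(A) + b²·Var(R) + c²·Var(M) + 2ab·covariance of A and R + 2ac·covariance of A and M + 2bc·covariance of R and M, with a = 5, b = 9, c = 7.
= 235 + 3078 + 2763.6 + (-144) + 0 + (-126)
= 5806.6.

Var(T) = 5806.6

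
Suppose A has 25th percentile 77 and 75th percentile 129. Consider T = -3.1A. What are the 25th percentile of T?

25th percentile of T = -399.9

Since a = -3.1 < 0 the transformation is decreasing, reversing order: the 25th percentile of T corresponds to the 75th percentile of A.
So P_{25}(T) = a·P_{75}(A) + b = (-3.1)·129 = -399.9.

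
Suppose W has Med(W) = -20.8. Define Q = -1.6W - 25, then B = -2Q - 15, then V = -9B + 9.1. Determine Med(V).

Med(Q) = (-1.6)·(-20.8) + (-25) = 8.28.
Med(B) = (-2)·8.28 + (-15) = -31.56.
Med(V) = (-9)·(-31.56) + 9.1 = 293.14.

Med(V) = 293.14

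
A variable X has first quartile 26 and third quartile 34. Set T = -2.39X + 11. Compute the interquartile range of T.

IQR(T) = 19.12

IQR of X = Q3 − Q1 = 34 − 26 = 8.
Under T = aX + b, IQR(T) = |a|·IQR(X) = |-2.39|·8 = 19.12 (shifts cancel; spread scales by |a|).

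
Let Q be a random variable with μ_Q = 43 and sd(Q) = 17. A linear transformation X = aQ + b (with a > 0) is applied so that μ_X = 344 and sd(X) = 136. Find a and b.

sd(X) = a·sd(Q) (a > 0), so a = 136/17 = 8.
μ_X = a·μ_Q + b, so b = 344 − 8·43 = 0.

a = 8, b = 0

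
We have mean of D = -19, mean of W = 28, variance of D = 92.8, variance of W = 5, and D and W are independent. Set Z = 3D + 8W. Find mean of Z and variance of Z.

mean of Z = 3·mean of D + 8·mean of W = 3·(-19) + 8·28 = 167.
variance of Z = a²·variance of D + b²·variance of W + 2ab·Cov[D, W] with a = 3, b = 8.
Independence gives Cov[D, W] = 0.
= 3²·92.8 + 8²·5 + 2·3·8·0
= 835.2 + 320 + 0 = 1155.2.

mean of Z = 167, variance of Z = 1155.2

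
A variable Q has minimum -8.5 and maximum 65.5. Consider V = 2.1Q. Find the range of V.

Range(V) = 155.4

Range of Q = 65.5 − (-8.5) = 74.
Range(V) = |a|·Range(Q) = |2.1|·74 = 155.4.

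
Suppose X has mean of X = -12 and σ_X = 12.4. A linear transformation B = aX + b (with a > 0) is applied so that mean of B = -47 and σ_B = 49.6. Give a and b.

σ_B = a·σ_X (a > 0), so a = 49.6/12.4 = 4.
mean of B = a·mean of X + b, so b = -47 − 4·(-12) = 1.

a = 4, b = 1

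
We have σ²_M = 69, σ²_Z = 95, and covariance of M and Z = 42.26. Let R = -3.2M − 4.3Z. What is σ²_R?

σ²_R = a²·σ²_M + b²·σ²_Z + 2ab·covariance of M and Z with a = -3.2, b = -4.3.
= (-3.2)²·69 + (-4.3)²·95 + 2·(-3.2)·(-4.3)·42.26
= 706.56 + 1756.55 + 1162.9952 = 3626.1052.

σ²_R = 3626.1052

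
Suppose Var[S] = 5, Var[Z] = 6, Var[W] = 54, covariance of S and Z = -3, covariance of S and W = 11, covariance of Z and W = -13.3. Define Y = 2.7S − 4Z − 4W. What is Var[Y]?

Var[Y] = a²·Var[S] + b²·Var[Z] + c²·Var[W] + 2ab·covariance of S and Z + 2ac·covariance of S and W + 2bc·covariance of Z and W, with a = 2.7, b = -4, c = -4.
= 36.45 + 96 + 864 + 64.8 + (-237.6) + (-425.6)
= 398.05.

Var[Y] = 398.05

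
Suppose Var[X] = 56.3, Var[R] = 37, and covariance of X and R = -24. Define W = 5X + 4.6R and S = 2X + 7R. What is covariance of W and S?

covariance of W and S = 693.6

By bilinearity, covariance of W and S = ac·Var[X] + bd·Var[R] + (ad+bc)·covariance of X and R, with a=5, b=4.6, c=2, d=7.
ac·Var[X] = 5·2·56.3 = 563
bd·Var[R] = 4.6·7·37 = 1191.4
(ad+bc)·covariance of X and R = (44.2)·(-24) = -1060.8
covariance of W and S = 563 + 1191.4 + (-1060.8) = 693.6.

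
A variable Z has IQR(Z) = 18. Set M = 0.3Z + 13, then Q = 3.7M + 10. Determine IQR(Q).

IQR(Q) = 19.98

IQR(M) = |0.3|·18 = 5.4.
IQR(Q) = |3.7|·5.4 = 19.98.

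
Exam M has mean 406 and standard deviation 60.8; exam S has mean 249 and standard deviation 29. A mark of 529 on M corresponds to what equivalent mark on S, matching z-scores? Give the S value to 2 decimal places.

z = (529 − 406)/60.8 ≈ 2.023.
S = 249 + z·29 = 249 + (529 − 406)·29/60.8 ≈ 307.67.

S = 307.67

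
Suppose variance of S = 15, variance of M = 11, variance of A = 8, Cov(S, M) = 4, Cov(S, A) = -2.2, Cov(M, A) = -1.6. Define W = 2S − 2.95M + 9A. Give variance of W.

variance of W = a²·variance of S + b²·variance of M + c²·variance of A + 2ab·Cov(S, M) + 2ac·Cov(S, A) + 2bc·Cov(M, A), with a = 2, b = -2.95, c = 9.
= 60 + 95.7275 + 648 + (-47.2) + (-79.2) + 84.96
= 762.2875.

variance of W = 762.2875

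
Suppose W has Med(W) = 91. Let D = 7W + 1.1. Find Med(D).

Med(D) = 638.1

A linear map preserves order up to sign, so Med(D) = a·Med(W) + b = 7·91 + 1.1 = 638.1.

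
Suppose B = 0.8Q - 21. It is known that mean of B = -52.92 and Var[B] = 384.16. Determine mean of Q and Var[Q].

mean of Q = -39.9, Var[Q] = 600.25

From B = 0.8Q - 21: mean of B = a·mean of Q + b, so mean of Q = (mean of B − b)/a = (-52.92 − (-21))/0.8 = -39.9.
Var[B] = a²·Var[Q], so Var[Q] = 384.16/0.8² = 600.25.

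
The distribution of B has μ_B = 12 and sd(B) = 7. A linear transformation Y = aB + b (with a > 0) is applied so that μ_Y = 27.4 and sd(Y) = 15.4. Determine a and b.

sd(Y) = a·sd(B) (a > 0), so a = 15.4/7 = 2.2.
μ_Y = a·μ_B + b, so b = 27.4 − 2.2·12 = 1.

a = 2.2, b = 1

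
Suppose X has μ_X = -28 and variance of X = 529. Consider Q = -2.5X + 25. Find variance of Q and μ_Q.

Q = -2.5X + 25 is linear with a = -2.5, b = 25.
variance of Q = a²·variance of X = (-2.5)²·529 = 3306.25 (the additive constant 25 does not affect variance).
μ_Q = a·μ_X + b = (-2.5)·(-28) + 25 = 95.

variance of Q = 3306.25, μ_Q = 95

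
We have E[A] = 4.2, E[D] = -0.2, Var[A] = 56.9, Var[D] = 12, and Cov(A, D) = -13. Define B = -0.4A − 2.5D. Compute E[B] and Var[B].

E[B] = -1.18, Var[B] = 58.104

E[B] = (-0.4)·E[A] + (-2.5)·E[D] = (-0.4)·4.2 + (-2.5)·(-0.2) = -1.18.
Var[B] = a²·Var[A] + b²·Var[D] + 2ab·Cov(A, D) with a = -0.4, b = -2.5.
= (-0.4)²·56.9 + (-2.5)²·12 + 2·(-0.4)·(-2.5)·(-13)
= 9.104 + 75 + (-26) = 58.104.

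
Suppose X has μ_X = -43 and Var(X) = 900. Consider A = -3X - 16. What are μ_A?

μ_A = 113

A = -3X - 16 is linear with a = -3, b = -16.
μ_A = a·μ_X + b = (-3)·(-43) + (-16) = 113.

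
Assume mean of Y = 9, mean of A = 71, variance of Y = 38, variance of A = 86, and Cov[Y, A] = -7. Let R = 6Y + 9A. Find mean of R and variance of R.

mean of R = 693, variance of R = 7578

mean of R = 6·mean of Y + 9·mean of A = 6·9 + 9·71 = 693.
variance of R = a²·variance of Y + b²·variance of A + 2ab·Cov[Y, A] with a = 6, b = 9.
= 6²·38 + 9²·86 + 2·6·9·(-7)
= 1368 + 6966 + (-756) = 7578.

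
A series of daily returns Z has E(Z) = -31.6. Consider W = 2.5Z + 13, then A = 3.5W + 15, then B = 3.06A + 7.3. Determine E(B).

E(B) = -653.66

E(W) = 2.5·(-31.6) + 13 = -66.
E(A) = 3.5·(-66) + 15 = -216.
E(B) = 3.06·(-216) + 7.3 = -653.66.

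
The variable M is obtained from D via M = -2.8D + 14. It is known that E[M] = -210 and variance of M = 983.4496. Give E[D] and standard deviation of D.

E[D] = 80, standard deviation of D = 11.2

From M = -2.8D + 14: E[M] = a·E[D] + b, so E[D] = (E[M] − b)/a = (-210 − 14)/(-2.8) = 80.
standard deviation of M = √983.4496 = 31.36.
standard deviation of M = |a|·standard deviation of D, so standard deviation of D = 31.36/|-2.8| = 11.2.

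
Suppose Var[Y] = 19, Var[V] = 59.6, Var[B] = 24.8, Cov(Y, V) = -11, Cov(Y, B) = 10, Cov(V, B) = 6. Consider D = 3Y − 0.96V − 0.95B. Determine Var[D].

Var[D] = a²·Var[Y] + b²·Var[V] + c²·Var[B] + 2ab·Cov(Y, V) + 2ac·Cov(Y, B) + 2bc·Cov(V, B), with a = 3, b = -0.96, c = -0.95.
= 171 + 54.92736 + 22.382 + 63.36 + (-57) + 10.944
= 265.61336.

Var[D] = 265.61336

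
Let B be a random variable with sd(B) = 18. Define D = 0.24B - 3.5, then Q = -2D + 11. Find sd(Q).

sd(Q) = 8.64

sd(D) = |0.24|·18 = 4.32.
sd(Q) = |-2|·4.32 = 8.64.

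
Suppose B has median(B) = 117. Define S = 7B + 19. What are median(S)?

A linear map preserves order up to sign, so median(S) = a·median(B) + b = 7·117 + 19 = 838.

median(S) = 838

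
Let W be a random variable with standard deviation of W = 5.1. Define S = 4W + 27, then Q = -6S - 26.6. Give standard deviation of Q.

standard deviation of Q = 122.4

standard deviation of S = |4|·5.1 = 20.4.
standard deviation of Q = |-6|·20.4 = 122.4.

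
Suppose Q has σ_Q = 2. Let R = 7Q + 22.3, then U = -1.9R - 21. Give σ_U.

σ_U = 26.6

σ_R = |7|·2 = 14.
σ_U = |-1.9|·14 = 26.6.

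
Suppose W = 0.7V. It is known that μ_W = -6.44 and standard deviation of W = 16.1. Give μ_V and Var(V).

μ_V = -9.2, Var(V) = 529

From W = 0.7V: μ_W = a·μ_V + b, so μ_V = (μ_W − b)/a = (-6.44 − 0)/0.7 = -9.2.
Var(W) = 16.1² = 259.21.
Var(W) = a²·Var(V), so Var(V) = 259.21/0.7² = 529.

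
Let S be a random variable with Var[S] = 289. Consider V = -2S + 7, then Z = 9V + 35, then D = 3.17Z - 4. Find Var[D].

Var[V] = (-2)²·289 = 1156.
Var[Z] = 9²·1156 = 93636.
Var[D] = 3.17²·93636 = 940938.8004.

Var[D] = 940938.8004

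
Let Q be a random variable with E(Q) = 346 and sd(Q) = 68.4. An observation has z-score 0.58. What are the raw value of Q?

Q = E(Q) + z·sd(Q) = 346 + 0.58·68.4 = 385.672.

Q = 385.672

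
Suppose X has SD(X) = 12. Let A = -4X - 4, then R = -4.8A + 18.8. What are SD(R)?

SD(A) = |-4|·12 = 48.
SD(R) = |-4.8|·48 = 230.4.

SD(R) = 230.4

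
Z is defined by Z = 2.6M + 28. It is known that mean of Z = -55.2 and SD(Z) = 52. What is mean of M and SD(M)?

mean of M = -32, SD(M) = 20

From Z = 2.6M + 28: mean of Z = a·mean of M + b, so mean of M = (mean of Z − b)/a = (-55.2 − 28)/2.6 = -32.
SD(Z) = |a|·SD(M), so SD(M) = 52/|2.6| = 20.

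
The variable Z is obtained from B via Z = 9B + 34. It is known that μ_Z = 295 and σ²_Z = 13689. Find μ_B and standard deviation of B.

μ_B = 29, standard deviation of B = 13

From Z = 9B + 34: μ_Z = a·μ_B + b, so μ_B = (μ_Z − b)/a = (295 − 34)/9 = 29.
standard deviation of Z = √13689 = 117.
standard deviation of Z = |a|·standard deviation of B, so standard deviation of B = 117/|9| = 13.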